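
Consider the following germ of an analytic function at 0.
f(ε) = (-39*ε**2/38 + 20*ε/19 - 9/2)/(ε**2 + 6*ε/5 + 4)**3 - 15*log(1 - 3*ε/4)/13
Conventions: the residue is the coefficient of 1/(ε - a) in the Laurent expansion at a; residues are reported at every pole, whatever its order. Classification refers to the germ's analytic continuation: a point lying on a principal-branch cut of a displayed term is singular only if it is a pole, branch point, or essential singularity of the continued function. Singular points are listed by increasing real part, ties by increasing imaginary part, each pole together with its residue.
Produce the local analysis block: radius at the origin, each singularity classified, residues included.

Radius of convergence at 0: 4/3.
At (-3/5) - ((1/5)*sqrt(91))*i: a pole of order 3; residue -((184875/35243936)*sqrt(91))*i.
At (-3/5) + ((1/5)*sqrt(91))*i: a pole of order 3; residue ((184875/35243936)*sqrt(91))*i.
At 4/3: a logarithmic branch point.

Denominator factor (ε**2 + 6*ε/5 + 4)^3: discriminant -364/25, complex-conjugate roots (-3/5) + ((1/5)*sqrt(91))*i and (-3/5) - ((1/5)*sqrt(91))*i; poles of order 3, moduli 2 and 2.
Branch term (-15/13)*log(1 - ε/(4/3)): its argument vanishes at ε = 4/3, a logarithmic branch point, modulus 4/3.
The radius of convergence is the smallest modulus among the singular points: 4/3.
The branch term is analytic at (-3/5) - ((1/5)*sqrt(91))*i and contributes nothing to the residue; only the rational part matters.
The factor ε**2 + 6*ε/5 + 4 splits as (ε - a)(ε - a') with a = (-3/5) - ((1/5)*sqrt(91))*i, a' = (-3/5) + ((1/5)*sqrt(91))*i. At the order-3 pole a set g(ε) = (ε - a)^3*(rational part) = [-39*ε**2/38 + 20*ε/19 - 9/2] / (ε - a')^3.
Order-3 pole: residue = g''(a)/2; g''((-3/5) - ((1/5)*sqrt(91))*i) = -((184875/17621968)*sqrt(91))*i, so the residue is -((184875/35243936)*sqrt(91))*i.
The branch term is analytic at (-3/5) + ((1/5)*sqrt(91))*i and contributes nothing to the residue; only the rational part matters.
The factor ε**2 + 6*ε/5 + 4 splits as (ε - a)(ε - a') with a = (-3/5) + ((1/5)*sqrt(91))*i, a' = (-3/5) - ((1/5)*sqrt(91))*i. At the order-3 pole a set g(ε) = (ε - a)^3*(rational part) = [-39*ε**2/38 + 20*ε/19 - 9/2] / (ε - a')^3.
Order-3 pole: residue = g''(a)/2; g''((-3/5) + ((1/5)*sqrt(91))*i) = ((184875/17621968)*sqrt(91))*i, so the residue is ((184875/35243936)*sqrt(91))*i.
List the singular points by increasing real part (a conjugate pair: the negative imaginary part first).


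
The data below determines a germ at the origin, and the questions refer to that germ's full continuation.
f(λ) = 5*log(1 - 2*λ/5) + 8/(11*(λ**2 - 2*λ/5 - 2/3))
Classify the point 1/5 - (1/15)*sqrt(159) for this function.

The point is a pole of order 1.

The denominator factor λ**2 - 2*λ/5 - 2/3 vanishes at 1/5 - (1/15)*sqrt(159) and appears to the power 1; the numerator there equals 8/11, nonzero, and no other factor vanishes.
The branch terms are analytic at this point.
Hence a pole whose order is the multiplicity, 1.


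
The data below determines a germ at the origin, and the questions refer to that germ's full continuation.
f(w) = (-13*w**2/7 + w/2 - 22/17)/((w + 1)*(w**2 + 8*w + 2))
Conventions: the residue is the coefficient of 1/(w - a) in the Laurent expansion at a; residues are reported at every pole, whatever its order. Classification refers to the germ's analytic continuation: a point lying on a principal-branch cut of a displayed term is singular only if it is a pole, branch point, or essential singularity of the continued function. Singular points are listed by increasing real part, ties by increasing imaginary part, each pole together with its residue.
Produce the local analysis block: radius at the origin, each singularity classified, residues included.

Denominator factor (w**2 + 8*w + 2): discriminant 56, real irrational roots -4 + sqrt(14) and -4 - sqrt(14); poles of order 1, moduli 4 - sqrt(14) and 4 + sqrt(14).
Denominator factor (w + 1): pole of order 1 at -1, modulus 1.
The radius of convergence is the smallest modulus among the singular points: 4 - sqrt(14).
The factor w**2 + 8*w + 2 splits as (w - a)(w - a') with a = -4 - sqrt(14), a' = -4 + sqrt(14). At the order-1 pole a set g(w) = (w - a)*f(w) = [(-13*w**2/7 + w/2 - 22/17)/(w + 1)] / (w - a').
Simple pole: residue = g(a) at a = -4 - sqrt(14), which is -3079/2380 - (4519/16660)*sqrt(14).
At the order-1 pole -1 set g(w) = (w - (-1))*f(w) = (-13*w**2/7 + w/2 - 22/17)/(w**2 + 8*w + 2).
Simple pole: residue = g(a) at a = -1, which is 869/1190.
The factor w**2 + 8*w + 2 splits as (w - a)(w - a') with a = -4 + sqrt(14), a' = -4 - sqrt(14). At the order-1 pole a set g(w) = (w - a)*f(w) = [(-13*w**2/7 + w/2 - 22/17)/(w + 1)] / (w - a').
Simple pole: residue = g(a) at a = -4 + sqrt(14), which is -3079/2380 + (4519/16660)*sqrt(14).
List the singular points by increasing real part (a conjugate pair: the negative imaginary part first).

Radius of convergence at 0: 4 - sqrt(14).
At -4 - sqrt(14): a pole of order 1; residue -3079/2380 - (4519/16660)*sqrt(14).
At -1: a pole of order 1; residue 869/1190.
At -4 + sqrt(14): a pole of order 1; residue -3079/2380 + (4519/16660)*sqrt(14).


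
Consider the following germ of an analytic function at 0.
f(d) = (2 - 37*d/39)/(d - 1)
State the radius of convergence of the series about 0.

Denominator factor (d - 1): pole of order 1 at 1, modulus 1.
The radius of convergence is the smallest modulus among the singular points: 1.

The radius of convergence is 1.


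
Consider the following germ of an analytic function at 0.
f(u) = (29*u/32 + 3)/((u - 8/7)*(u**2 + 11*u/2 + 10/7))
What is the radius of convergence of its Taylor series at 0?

The radius of convergence is 11/4 - (1/28)*sqrt(4809).

Denominator factor (u - 8/7): pole of order 1 at 8/7, modulus 8/7.
Denominator factor (u**2 + 11*u/2 + 10/7): discriminant 687/28, real irrational roots -11/4 + (1/28)*sqrt(4809) and -11/4 - (1/28)*sqrt(4809); poles of order 1, moduli 11/4 - (1/28)*sqrt(4809) and 11/4 + (1/28)*sqrt(4809).
The radius of convergence is the smallest modulus among the singular points: 11/4 - (1/28)*sqrt(4809).


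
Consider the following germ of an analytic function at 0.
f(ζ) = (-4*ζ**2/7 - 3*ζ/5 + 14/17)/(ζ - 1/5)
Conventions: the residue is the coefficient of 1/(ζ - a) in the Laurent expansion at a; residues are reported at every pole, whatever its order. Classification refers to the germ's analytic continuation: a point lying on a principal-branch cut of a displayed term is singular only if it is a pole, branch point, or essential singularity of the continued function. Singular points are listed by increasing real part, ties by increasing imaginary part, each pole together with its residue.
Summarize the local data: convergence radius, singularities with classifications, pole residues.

Radius of convergence at 0: 1/5.
At 1/5: a pole of order 1; residue 81/119.

Denominator factor (ζ - 1/5): pole of order 1 at 1/5, modulus 1/5.
The radius of convergence is the smallest modulus among the singular points: 1/5.
At the order-1 pole 1/5 set g(ζ) = (ζ - (1/5))*f(ζ) = -4*ζ**2/7 - 3*ζ/5 + 14/17.
Simple pole: residue = g(a) at a = 1/5, which is 81/119.


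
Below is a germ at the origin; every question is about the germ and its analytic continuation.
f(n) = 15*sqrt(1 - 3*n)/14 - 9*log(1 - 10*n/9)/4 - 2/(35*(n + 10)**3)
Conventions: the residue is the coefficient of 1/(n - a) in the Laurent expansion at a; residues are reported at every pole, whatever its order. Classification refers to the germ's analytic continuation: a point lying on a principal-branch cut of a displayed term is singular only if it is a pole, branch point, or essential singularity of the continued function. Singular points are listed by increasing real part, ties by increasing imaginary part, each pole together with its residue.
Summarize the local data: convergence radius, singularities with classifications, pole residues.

Radius of convergence at 0: 1/3.
At -10: a pole of order 3; residue 0.
At 1/3: an algebraic (square-root) branch point.
At 9/10: a logarithmic branch point.

Denominator factor (n + 10)^3: pole of order 3 at -10, modulus 10.
Branch term (15/14)*sqrt(1 - n/(1/3)): its argument vanishes at n = 1/3, a square-root branch point, modulus 1/3.
Branch term (-9/4)*log(1 - n/(9/10)): its argument vanishes at n = 9/10, a logarithmic branch point, modulus 9/10.
The radius of convergence is the smallest modulus among the singular points: 1/3.
The branch terms are analytic at -10 and contribute nothing to the residue; only the rational part matters.
At the order-3 pole -10 set g(n) = (n - (-10))^3*(rational part) = -2/35.
Order-3 pole: residue = g''(a)/2; g''(-10) = 0, so the residue is 0.
List the singular points by increasing real part (a conjugate pair: the negative imaginary part first).


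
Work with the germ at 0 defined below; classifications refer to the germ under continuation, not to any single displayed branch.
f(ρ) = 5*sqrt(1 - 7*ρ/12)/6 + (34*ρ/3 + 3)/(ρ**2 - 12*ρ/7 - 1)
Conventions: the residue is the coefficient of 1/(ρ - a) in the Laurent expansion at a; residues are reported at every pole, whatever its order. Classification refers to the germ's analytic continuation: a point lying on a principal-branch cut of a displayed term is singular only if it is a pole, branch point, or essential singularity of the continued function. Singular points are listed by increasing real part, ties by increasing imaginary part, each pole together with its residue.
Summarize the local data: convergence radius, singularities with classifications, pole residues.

Denominator factor (ρ**2 - 12*ρ/7 - 1): discriminant 340/49, real irrational roots 6/7 + (1/7)*sqrt(85) and 6/7 - (1/7)*sqrt(85); poles of order 1, moduli 6/7 + (1/7)*sqrt(85) and -6/7 + (1/7)*sqrt(85).
Branch term (5/6)*sqrt(1 - ρ/(12/7)): its argument vanishes at ρ = 12/7, a square-root branch point, modulus 12/7.
The radius of convergence is the smallest modulus among the singular points: -6/7 + (1/7)*sqrt(85).
The branch term is analytic at 6/7 - (1/7)*sqrt(85) and contributes nothing to the residue; only the rational part matters.
The factor ρ**2 - 12*ρ/7 - 1 splits as (ρ - a)(ρ - a') with a = 6/7 - (1/7)*sqrt(85), a' = 6/7 + (1/7)*sqrt(85). At the order-1 pole a set g(ρ) = (ρ - a)*(rational part) = [34*ρ/3 + 3] / (ρ - a').
Simple pole: residue = g(a) at a = 6/7 - (1/7)*sqrt(85), which is 17/3 - (89/170)*sqrt(85).
The branch term is analytic at 6/7 + (1/7)*sqrt(85) and contributes nothing to the residue; only the rational part matters.
The factor ρ**2 - 12*ρ/7 - 1 splits as (ρ - a)(ρ - a') with a = 6/7 + (1/7)*sqrt(85), a' = 6/7 - (1/7)*sqrt(85). At the order-1 pole a set g(ρ) = (ρ - a)*(rational part) = [34*ρ/3 + 3] / (ρ - a').
Simple pole: residue = g(a) at a = 6/7 + (1/7)*sqrt(85), which is 17/3 + (89/170)*sqrt(85).
List the singular points by increasing real part (a conjugate pair: the negative imaginary part first).

Radius of convergence at 0: -6/7 + (1/7)*sqrt(85).
At 6/7 - (1/7)*sqrt(85): a pole of order 1; residue 17/3 - (89/170)*sqrt(85).
At 12/7: an algebraic (square-root) branch point.
At 6/7 + (1/7)*sqrt(85): a pole of order 1; residue 17/3 + (89/170)*sqrt(85).


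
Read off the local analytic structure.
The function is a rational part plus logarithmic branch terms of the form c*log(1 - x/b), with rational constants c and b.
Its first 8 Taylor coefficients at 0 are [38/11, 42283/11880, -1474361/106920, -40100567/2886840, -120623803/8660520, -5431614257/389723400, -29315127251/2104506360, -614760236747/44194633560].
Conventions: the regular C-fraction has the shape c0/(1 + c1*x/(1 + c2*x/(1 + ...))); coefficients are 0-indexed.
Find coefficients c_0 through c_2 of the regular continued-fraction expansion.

Taylor coefficients (read off): a_0 = 38/11, a_1 = 42283/11880, a_2 = -1474361/106920.
c0 = a_0 = 38/11. Peel one level at a time: if S = 1 + c*x/S' with S'(0) = 1, then c is the x-coefficient of S and S' = c*x/(S - 1).
S_1 = c0/f = 1 + (-42283/41040)*x + (8510938249/1684281600)*x^2 + ...; c1 = -42283/41040.
S_2 = c1*x/(S_1 - 1) = 1 + (8510938249/1735294320)*x + ...; c2 = 8510938249/1735294320.

The regular C-fraction coefficients are [38/11, -42283/41040, 8510938249/1735294320].


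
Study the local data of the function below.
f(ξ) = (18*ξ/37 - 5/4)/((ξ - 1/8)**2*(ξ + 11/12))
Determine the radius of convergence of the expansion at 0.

The radius of convergence is 1/8.

Denominator factor (ξ + 11/12): pole of order 1 at -11/12, modulus 11/12.
Denominator factor (ξ - 1/8)^2: pole of order 2 at 1/8, modulus 1/8.
The radius of convergence is the smallest modulus among the singular points: 1/8.


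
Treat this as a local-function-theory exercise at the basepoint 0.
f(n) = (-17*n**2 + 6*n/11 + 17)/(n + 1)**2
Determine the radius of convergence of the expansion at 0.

The radius of convergence is 1.

Denominator factor (n + 1)^2: pole of order 2 at -1, modulus 1.
The radius of convergence is the smallest modulus among the singular points: 1.


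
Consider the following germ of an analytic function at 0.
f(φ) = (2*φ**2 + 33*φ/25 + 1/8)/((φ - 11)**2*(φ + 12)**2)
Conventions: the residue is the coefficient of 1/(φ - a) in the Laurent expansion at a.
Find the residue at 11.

The residue is 52907/1216700.

At the order-2 pole 11 set g(φ) = (φ - (11))^2*f(φ) = (2*φ**2 + 33*φ/25 + 1/8)/(φ + 12)**2.
Order-2 pole: residue = g'(a); g'(11) = 52907/1216700, so the residue is 52907/1216700.


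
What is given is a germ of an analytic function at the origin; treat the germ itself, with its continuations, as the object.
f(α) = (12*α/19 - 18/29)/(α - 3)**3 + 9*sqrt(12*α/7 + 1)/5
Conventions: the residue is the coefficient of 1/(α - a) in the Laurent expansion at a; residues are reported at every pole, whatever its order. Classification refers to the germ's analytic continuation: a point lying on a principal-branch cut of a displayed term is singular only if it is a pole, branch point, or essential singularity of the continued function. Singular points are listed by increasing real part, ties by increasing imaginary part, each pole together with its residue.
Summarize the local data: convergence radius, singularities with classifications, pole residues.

Radius of convergence at 0: 7/12.
At -7/12: an algebraic (square-root) branch point.
At 3: a pole of order 3; residue 0.

Denominator factor (α - 3)^3: pole of order 3 at 3, modulus 3.
Branch term (9/5)*sqrt(1 - α/(-7/12)): its argument vanishes at α = -7/12, a square-root branch point, modulus 7/12.
The radius of convergence is the smallest modulus among the singular points: 7/12.
The branch term is analytic at 3 and contributes nothing to the residue; only the rational part matters.
At the order-3 pole 3 set g(α) = (α - (3))^3*(rational part) = 12*α/19 - 18/29.
Order-3 pole: residue = g''(a)/2; g''(3) = 0, so the residue is 0.
List the singular points by increasing real part (a conjugate pair: the negative imaginary part first).


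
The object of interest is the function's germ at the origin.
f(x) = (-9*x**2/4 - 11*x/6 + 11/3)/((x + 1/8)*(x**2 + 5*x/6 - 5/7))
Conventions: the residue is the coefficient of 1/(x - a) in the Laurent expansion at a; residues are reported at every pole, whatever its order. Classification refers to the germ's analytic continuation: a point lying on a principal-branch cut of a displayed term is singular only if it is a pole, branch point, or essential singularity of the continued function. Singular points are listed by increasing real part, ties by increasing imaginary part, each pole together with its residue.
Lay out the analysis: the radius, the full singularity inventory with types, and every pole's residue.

Radius of convergence at 0: 1/8.
At -5/12 - (1/84)*sqrt(6265): a pole of order 1; residue 2761/2158 - (57/10790)*sqrt(6265).
At -1/8: a pole of order 1; residue -20755/4316.
At -5/12 + (1/84)*sqrt(6265): a pole of order 1; residue 2761/2158 + (57/10790)*sqrt(6265).

Denominator factor (x**2 + 5*x/6 - 5/7): discriminant 895/252, real irrational roots -5/12 + (1/84)*sqrt(6265) and -5/12 - (1/84)*sqrt(6265); poles of order 1, moduli -5/12 + (1/84)*sqrt(6265) and 5/12 + (1/84)*sqrt(6265).
Denominator factor (x + 1/8): pole of order 1 at -1/8, modulus 1/8.
The radius of convergence is the smallest modulus among the singular points: 1/8.
The factor x**2 + 5*x/6 - 5/7 splits as (x - a)(x - a') with a = -5/12 - (1/84)*sqrt(6265), a' = -5/12 + (1/84)*sqrt(6265). At the order-1 pole a set g(x) = (x - a)*f(x) = [(-9*x**2/4 - 11*x/6 + 11/3)/(x + 1/8)] / (x - a').
Simple pole: residue = g(a) at a = -5/12 - (1/84)*sqrt(6265), which is 2761/2158 - (57/10790)*sqrt(6265).
At the order-1 pole -1/8 set g(x) = (x - (-1/8))*f(x) = (-9*x**2/4 - 11*x/6 + 11/3)/(x**2 + 5*x/6 - 5/7).
Simple pole: residue = g(a) at a = -1/8, which is -20755/4316.
The factor x**2 + 5*x/6 - 5/7 splits as (x - a)(x - a') with a = -5/12 + (1/84)*sqrt(6265), a' = -5/12 - (1/84)*sqrt(6265). At the order-1 pole a set g(x) = (x - a)*f(x) = [(-9*x**2/4 - 11*x/6 + 11/3)/(x + 1/8)] / (x - a').
Simple pole: residue = g(a) at a = -5/12 + (1/84)*sqrt(6265), which is 2761/2158 + (57/10790)*sqrt(6265).
List the singular points by increasing real part (a conjugate pair: the negative imaginary part first).


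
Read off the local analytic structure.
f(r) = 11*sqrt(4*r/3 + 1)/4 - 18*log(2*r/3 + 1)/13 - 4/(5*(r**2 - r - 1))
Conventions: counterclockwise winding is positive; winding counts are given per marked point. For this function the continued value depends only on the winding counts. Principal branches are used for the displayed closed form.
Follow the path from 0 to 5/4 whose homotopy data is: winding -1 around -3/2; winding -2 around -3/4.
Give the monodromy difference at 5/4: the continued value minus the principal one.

Continued minus principal equals (36/13)*pi*i.

The rational part is single-valued and drops out of the difference; each branch term changes only by its own monodromy.
(-18/13)*log(1 - r/(-3/2)): each positive loop around -3/2 adds 2*pi*i to the log, so winding -1 contributes (-18/13)*(-1)*2*pi*i = (36/13)*pi*i.
(11/4)*sqrt(1 - r/(-3/4)): winding -2 is even, the square root returns to the same sheet, contribution 0.
Summing the contributions at r = 5/4 gives (36/13)*pi*i.


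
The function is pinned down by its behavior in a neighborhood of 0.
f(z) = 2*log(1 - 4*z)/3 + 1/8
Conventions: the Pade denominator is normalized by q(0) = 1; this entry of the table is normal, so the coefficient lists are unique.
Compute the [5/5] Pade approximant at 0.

Taylor coefficients needed (expand at 0): a_0 = 1/8, a_1 = -8/3, a_2 = -16/3, a_3 = -128/9, a_4 = -128/3, a_5 = -2048/15, a_6 = -4096/9, a_7 = -32768/21, a_8 = -16384/3, a_9 = -524288/27, a_10 = -1048576/15.
Write the denominator as Q(z) = 1 + q1*z + q2*z^2 + q3*z^3 + q4*z^4 + q5*z^5. Requiring Q*f - P = O(z^11) with deg P <= 5 kills the coefficients of z^6..z^10 in Q*f:
  z^6: a_6 + q1*a_5 + q2*a_4 + q3*a_3 + q4*a_2 + q5*a_1 = 0, i.e. -4096/9 + (-2048/15)*q1 + (-128/3)*q2 + (-128/9)*q3 + (-16/3)*q4 + (-8/3)*q5 = 0.
  z^7: a_7 + q1*a_6 + q2*a_5 + q3*a_4 + q4*a_3 + q5*a_2 = 0, i.e. -32768/21 + (-4096/9)*q1 + (-2048/15)*q2 + (-128/3)*q3 + (-128/9)*q4 + (-16/3)*q5 = 0.
  z^8: a_8 + q1*a_7 + q2*a_6 + q3*a_5 + q4*a_4 + q5*a_3 = 0, i.e. -16384/3 + (-32768/21)*q1 + (-4096/9)*q2 + (-2048/15)*q3 + (-128/3)*q4 + (-128/9)*q5 = 0.
  z^9: a_9 + q1*a_8 + q2*a_7 + q3*a_6 + q4*a_5 + q5*a_4 = 0, i.e. -524288/27 + (-16384/3)*q1 + (-32768/21)*q2 + (-4096/9)*q3 + (-2048/15)*q4 + (-128/3)*q5 = 0.
  z^10: a_10 + q1*a_9 + q2*a_8 + q3*a_7 + q4*a_6 + q5*a_5 = 0, i.e. -1048576/15 + (-524288/27)*q1 + (-16384/3)*q2 + (-32768/21)*q3 + (-4096/9)*q4 + (-2048/15)*q5 = 0.
Solving this linear system: q1 = -10, q2 = 320/9, q3 = -160/3, q4 = 640/21, q5 = -256/63.
The numerator is Q*f truncated at degree 5: P0 = a_0 = 1/8; P1 = a_1 + q1*a_0 = -47/12; P2 = a_2 + q1*a_1 + q2*a_0 = 232/9; P3 = a_3 + q1*a_2 + q2*a_1 + q3*a_0 = -1684/27; P4 = a_4 + q1*a_3 + q2*a_2 + q3*a_1 + q4*a_0 = 10576/189; P5 = a_5 + q1*a_4 + q2*a_3 + q3*a_2 + q4*a_1 + q5*a_0 = -5216/405.

The Pade approximant has numerator coefficients [1/8, -47/12, 232/9, -1684/27, 10576/189, -5216/405]; denominator coefficients [1, -10, 320/9, -160/3, 640/21, -256/63].


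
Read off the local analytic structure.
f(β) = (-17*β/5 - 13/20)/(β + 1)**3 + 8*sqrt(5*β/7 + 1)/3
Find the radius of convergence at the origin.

Denominator factor (β + 1)^3: pole of order 3 at -1, modulus 1.
Branch term (8/3)*sqrt(1 - β/(-7/5)): its argument vanishes at β = -7/5, a square-root branch point, modulus 7/5.
The radius of convergence is the smallest modulus among the singular points: 1.

The radius of convergence is 1.


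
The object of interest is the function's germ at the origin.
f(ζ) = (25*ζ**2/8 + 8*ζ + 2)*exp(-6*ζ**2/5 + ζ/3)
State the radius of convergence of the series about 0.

The radius of convergence is infinite.

The factor exp(-6*ζ**2/5 + ζ/3) is entire and contributes no finite singular point.
The polynomial part has no poles.
No finite singular points: the Taylor series at 0 converges everywhere.


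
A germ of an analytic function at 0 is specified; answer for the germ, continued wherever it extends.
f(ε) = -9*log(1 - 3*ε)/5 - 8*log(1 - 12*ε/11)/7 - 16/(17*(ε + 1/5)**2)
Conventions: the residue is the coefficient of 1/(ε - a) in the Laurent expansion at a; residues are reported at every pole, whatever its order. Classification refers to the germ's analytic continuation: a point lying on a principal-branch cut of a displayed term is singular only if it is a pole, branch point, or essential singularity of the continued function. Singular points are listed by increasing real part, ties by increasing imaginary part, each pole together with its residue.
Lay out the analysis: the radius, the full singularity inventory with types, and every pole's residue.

Radius of convergence at 0: 1/5.
At -1/5: a pole of order 2; residue 0.
At 1/3: a logarithmic branch point.
At 11/12: a logarithmic branch point.

Denominator factor (ε + 1/5)^2: pole of order 2 at -1/5, modulus 1/5.
Branch term (-9/5)*log(1 - ε/(1/3)): its argument vanishes at ε = 1/3, a logarithmic branch point, modulus 1/3.
Branch term (-8/7)*log(1 - ε/(11/12)): its argument vanishes at ε = 11/12, a logarithmic branch point, modulus 11/12.
The radius of convergence is the smallest modulus among the singular points: 1/5.
The branch terms are analytic at -1/5 and contribute nothing to the residue; only the rational part matters.
At the order-2 pole -1/5 set g(ε) = (ε - (-1/5))^2*(rational part) = -16/17.
Order-2 pole: residue = g'(a); g'(-1/5) = 0, so the residue is 0.
List the singular points by increasing real part (a conjugate pair: the negative imaginary part first).


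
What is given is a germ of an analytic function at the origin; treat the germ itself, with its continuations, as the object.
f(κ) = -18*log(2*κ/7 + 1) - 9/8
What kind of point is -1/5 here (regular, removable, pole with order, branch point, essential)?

The point is a regular point.

There is no denominator, hence no pole anywhere.
Branch term log(1 - κ/(-7/2)): argument at -1/5 is 33/35, nonzero, so -1/5 is not its branch point (a point on a principal cut is still regular for the continued germ).
So the germ continues analytically to -1/5.


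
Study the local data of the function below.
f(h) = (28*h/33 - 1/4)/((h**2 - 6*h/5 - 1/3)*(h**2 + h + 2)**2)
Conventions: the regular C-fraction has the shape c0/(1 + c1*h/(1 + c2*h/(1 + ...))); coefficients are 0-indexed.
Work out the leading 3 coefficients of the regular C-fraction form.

The regular C-fraction coefficients are [3/16, 1319/165, -631205/174108].

Taylor coefficients (expand at 0): a_0 = 3/16, a_1 = -1319/880, a_2 = 115243/17600.
c0 = a_0 = 3/16. Peel one level at a time: if S = 1 + c*h/S' with S'(0) = 1, then c is the h-coefficient of S and S' = c*h/(S - 1).
S_1 = c0/f = 1 + (1319/165)*h + (126241/4356)*h^2 + ...; c1 = 1319/165.
S_2 = c1*h/(S_1 - 1) = 1 + (-631205/174108)*h + ...; c2 = -631205/174108.


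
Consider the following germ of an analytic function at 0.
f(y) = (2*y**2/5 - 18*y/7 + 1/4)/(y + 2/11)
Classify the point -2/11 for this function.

The point is a pole of order 1.

The denominator factor y + 2/11 vanishes at -2/11 and appears to the power 1; the numerator there equals 12379/16940, nonzero, and no other factor vanishes.
Hence a pole whose order is the multiplicity, 1.


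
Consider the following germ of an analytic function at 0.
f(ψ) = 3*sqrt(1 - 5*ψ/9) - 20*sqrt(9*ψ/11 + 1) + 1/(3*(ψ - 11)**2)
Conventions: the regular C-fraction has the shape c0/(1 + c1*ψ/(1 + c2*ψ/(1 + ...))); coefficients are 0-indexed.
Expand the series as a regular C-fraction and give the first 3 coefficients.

The regular C-fraction coefficients are [-6170/363, -71991/135740, 15460825466/21987131265].

Taylor coefficients (expand at 0): a_0 = -6170/363, a_1 = -23997/2662, a_2 = 4926731/3162456.
c0 = a_0 = -6170/363. Peel one level at a time: if S = 1 + c*ψ/S' with S'(0) = 1, then c is the ψ-coefficient of S and S' = c*ψ/(S - 1).
S_1 = c0/f = 1 + (-71991/135740)*ψ + (7730412733/20728516050)*ψ^2 + ...; c1 = -71991/135740.
S_2 = c1*ψ/(S_1 - 1) = 1 + (15460825466/21987131265)*ψ + ...; c2 = 15460825466/21987131265.


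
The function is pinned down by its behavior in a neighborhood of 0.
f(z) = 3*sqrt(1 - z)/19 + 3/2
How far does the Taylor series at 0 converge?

Branch term (3/19)*sqrt(1 - z/(1)): its argument vanishes at z = 1, a square-root branch point, modulus 1.
The radius of convergence is the smallest modulus among the singular points: 1.

The radius of convergence is 1.


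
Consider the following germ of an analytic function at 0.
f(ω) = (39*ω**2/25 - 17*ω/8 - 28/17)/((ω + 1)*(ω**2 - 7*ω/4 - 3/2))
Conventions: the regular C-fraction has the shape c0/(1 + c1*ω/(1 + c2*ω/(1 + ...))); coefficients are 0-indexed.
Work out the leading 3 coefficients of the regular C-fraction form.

Taylor coefficients (expand at 0): a_0 = 56/51, a_1 = -589/612, a_2 = 45553/91800.
c0 = a_0 = 56/51. Peel one level at a time: if S = 1 + c*ω/S' with S'(0) = 1, then c is the ω-coefficient of S and S' = c*ω/(S - 1).
S_1 = c0/f = 1 + (589/672)*ω + (1190363/3763200)*ω^2 + ...; c1 = 589/672.
S_2 = c1*ω/(S_1 - 1) = 1 + (-1190363/3298400)*ω + ...; c2 = -1190363/3298400.

The regular C-fraction coefficients are [56/51, 589/672, -1190363/3298400].


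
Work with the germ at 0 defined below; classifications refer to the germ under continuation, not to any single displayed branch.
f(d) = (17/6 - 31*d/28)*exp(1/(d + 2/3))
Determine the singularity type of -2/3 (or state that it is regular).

The exponent 1/(d - (-2/3)) has a pole at -2/3, so exp(1/(d - (-2/3))) takes every nonzero value near it: an essential singularity (not a pole of any order).

The point is an essential singularity.


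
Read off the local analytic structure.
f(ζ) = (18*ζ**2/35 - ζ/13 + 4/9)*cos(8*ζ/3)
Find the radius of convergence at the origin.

The factor cos(8*ζ/3) is entire and contributes no finite singular point.
The polynomial part has no poles.
No finite singular points: the Taylor series at 0 converges everywhere.

The radius of convergence is infinite.


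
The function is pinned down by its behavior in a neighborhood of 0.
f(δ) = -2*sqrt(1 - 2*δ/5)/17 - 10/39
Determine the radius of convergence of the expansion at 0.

Branch term (-2/17)*sqrt(1 - δ/(5/2)): its argument vanishes at δ = 5/2, a square-root branch point, modulus 5/2.
The radius of convergence is the smallest modulus among the singular points: 5/2.

The radius of convergence is 5/2.


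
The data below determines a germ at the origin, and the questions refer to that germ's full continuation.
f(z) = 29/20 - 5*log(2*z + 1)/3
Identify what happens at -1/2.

The point is a logarithmic branch point.

The term (-5/3)*log(1 - z/(-1/2)) has argument 1 - -1/2/(-1/2) = 0 at -1/2: a logarithmic (infinitely-sheeted) branch point; the remaining terms are analytic or single-valued there.


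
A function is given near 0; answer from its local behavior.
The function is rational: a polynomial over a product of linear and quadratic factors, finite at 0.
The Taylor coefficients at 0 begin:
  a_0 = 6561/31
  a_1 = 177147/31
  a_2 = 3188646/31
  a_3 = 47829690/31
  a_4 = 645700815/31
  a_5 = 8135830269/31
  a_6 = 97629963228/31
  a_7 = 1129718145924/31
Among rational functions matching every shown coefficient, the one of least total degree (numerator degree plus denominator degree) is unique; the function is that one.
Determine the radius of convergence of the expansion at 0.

The radius of convergence is 1/9.

No rational of total degree below 3 reproduces all 8 coefficients; solving the [0/3] Pade equations on them gives f(ζ) = -9/(31*(ζ - 1/9)**3), whose expansion matches every shown term.
Denominator factor (ζ - 1/9)^3: pole of order 3 at 1/9, modulus 1/9.
The radius of convergence is the smallest modulus among the singular points: 1/9.


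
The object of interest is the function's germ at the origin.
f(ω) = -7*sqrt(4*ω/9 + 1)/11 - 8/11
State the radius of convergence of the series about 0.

The radius of convergence is 9/4.

Branch term (-7/11)*sqrt(1 - ω/(-9/4)): its argument vanishes at ω = -9/4, a square-root branch point, modulus 9/4.
The radius of convergence is the smallest modulus among the singular points: 9/4.


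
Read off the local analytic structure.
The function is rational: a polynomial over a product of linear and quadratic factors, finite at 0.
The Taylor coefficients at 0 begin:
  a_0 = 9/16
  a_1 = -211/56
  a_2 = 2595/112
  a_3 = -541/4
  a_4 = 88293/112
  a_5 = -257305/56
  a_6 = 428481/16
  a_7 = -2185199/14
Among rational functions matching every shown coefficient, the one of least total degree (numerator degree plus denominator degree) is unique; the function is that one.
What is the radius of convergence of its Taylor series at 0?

No rational of total degree below 4 reproduces all 8 coefficients; solving the [2/2] Pade equations on them gives f(φ) = (9*φ**2/8 - 11*φ/28 + 9/16)/(φ**2 + 6*φ + 1), whose expansion matches every shown term.
Denominator factor (φ**2 + 6*φ + 1): discriminant 32, real irrational roots -3 + (2)*sqrt(2) and -3 - (2)*sqrt(2); poles of order 1, moduli 3 - (2)*sqrt(2) and 3 + (2)*sqrt(2).
The radius of convergence is the smallest modulus among the singular points: 3 - (2)*sqrt(2).

The radius of convergence is 3 - (2)*sqrt(2).


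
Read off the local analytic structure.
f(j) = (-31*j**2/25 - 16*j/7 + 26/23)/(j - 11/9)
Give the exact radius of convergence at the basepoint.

The radius of convergence is 11/9.

Denominator factor (j - 11/9): pole of order 1 at 11/9, modulus 11/9.
The radius of convergence is the smallest modulus among the singular points: 11/9.


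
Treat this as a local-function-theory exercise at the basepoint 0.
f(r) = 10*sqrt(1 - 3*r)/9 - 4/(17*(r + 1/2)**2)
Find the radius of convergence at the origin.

Denominator factor (r + 1/2)^2: pole of order 2 at -1/2, modulus 1/2.
Branch term (10/9)*sqrt(1 - r/(1/3)): its argument vanishes at r = 1/3, a square-root branch point, modulus 1/3.
The radius of convergence is the smallest modulus among the singular points: 1/3.

The radius of convergence is 1/3.


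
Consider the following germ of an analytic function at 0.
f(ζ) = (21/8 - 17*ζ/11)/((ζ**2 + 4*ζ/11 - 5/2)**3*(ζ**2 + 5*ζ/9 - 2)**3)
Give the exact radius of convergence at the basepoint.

Denominator factor (ζ**2 + 4*ζ/11 - 5/2)^3: discriminant 1226/121, real irrational roots -2/11 + (1/22)*sqrt(1226) and -2/11 - (1/22)*sqrt(1226); poles of order 3, moduli -2/11 + (1/22)*sqrt(1226) and 2/11 + (1/22)*sqrt(1226).
Denominator factor (ζ**2 + 5*ζ/9 - 2)^3: discriminant 673/81, real irrational roots -5/18 + (1/18)*sqrt(673) and -5/18 - (1/18)*sqrt(673); poles of order 3, moduli -5/18 + (1/18)*sqrt(673) and 5/18 + (1/18)*sqrt(673).
The radius of convergence is the smallest modulus among the singular points: -5/18 + (1/18)*sqrt(673).

The radius of convergence is -5/18 + (1/18)*sqrt(673).


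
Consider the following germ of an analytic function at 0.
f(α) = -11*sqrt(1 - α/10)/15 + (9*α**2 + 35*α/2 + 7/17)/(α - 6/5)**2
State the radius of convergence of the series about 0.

Denominator factor (α - 6/5)^2: pole of order 2 at 6/5, modulus 6/5.
Branch term (-11/15)*sqrt(1 - α/(10)): its argument vanishes at α = 10, a square-root branch point, modulus 10.
The radius of convergence is the smallest modulus among the singular points: 6/5.

The radius of convergence is 6/5.


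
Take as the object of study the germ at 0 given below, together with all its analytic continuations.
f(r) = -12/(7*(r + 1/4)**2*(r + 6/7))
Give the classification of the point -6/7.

The point is a pole of order 1.

The denominator factor r + 6/7 vanishes at -6/7 and appears to the power 1; the numerator there equals -12/7, nonzero, and no other factor vanishes.
Hence a pole whose order is the multiplicity, 1.


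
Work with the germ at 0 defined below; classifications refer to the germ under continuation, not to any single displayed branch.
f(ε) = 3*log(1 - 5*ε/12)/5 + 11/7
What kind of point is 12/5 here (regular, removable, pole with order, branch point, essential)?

The point is a logarithmic branch point.

The term (3/5)*log(1 - ε/(12/5)) has argument 1 - 12/5/(12/5) = 0 at 12/5: a logarithmic (infinitely-sheeted) branch point; the remaining terms are analytic or single-valued there.


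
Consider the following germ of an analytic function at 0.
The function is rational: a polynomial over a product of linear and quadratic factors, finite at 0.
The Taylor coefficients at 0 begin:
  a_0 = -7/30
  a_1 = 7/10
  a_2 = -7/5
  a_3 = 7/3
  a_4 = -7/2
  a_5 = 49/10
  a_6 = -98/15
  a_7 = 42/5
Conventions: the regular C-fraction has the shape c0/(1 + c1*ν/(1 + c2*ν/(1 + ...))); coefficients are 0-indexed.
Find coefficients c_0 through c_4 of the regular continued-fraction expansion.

The regular C-fraction coefficients are [-7/30, 3, -1, 2/3, -1/6].

Taylor coefficients (read off): a_0 = -7/30, a_1 = 7/10, a_2 = -7/5, a_3 = 7/3, a_4 = -7/2.
c0 = a_0 = -7/30. Peel one level at a time: if S = 1 + c*ν/S' with S'(0) = 1, then c is the ν-coefficient of S and S' = c*ν/(S - 1).
S_1 = c0/f = 1 + (3)*ν + (3)*ν^2 + ...; c1 = 3.
S_2 = c1*ν/(S_1 - 1) = 1 + (-1)*ν + (2/3)*ν^2 + ...; c2 = -1.
S_3 = c2*ν/(S_2 - 1) = 1 + (2/3)*ν + (1/9)*ν^2 + ...; c3 = 2/3.
S_4 = c3*ν/(S_3 - 1) = 1 + (-1/6)*ν + ...; c4 = -1/6.


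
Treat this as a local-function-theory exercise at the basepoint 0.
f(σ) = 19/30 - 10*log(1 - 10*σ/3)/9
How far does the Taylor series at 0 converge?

The radius of convergence is 3/10.

Branch term (-10/9)*log(1 - σ/(3/10)): its argument vanishes at σ = 3/10, a logarithmic branch point, modulus 3/10.
The radius of convergence is the smallest modulus among the singular points: 3/10.


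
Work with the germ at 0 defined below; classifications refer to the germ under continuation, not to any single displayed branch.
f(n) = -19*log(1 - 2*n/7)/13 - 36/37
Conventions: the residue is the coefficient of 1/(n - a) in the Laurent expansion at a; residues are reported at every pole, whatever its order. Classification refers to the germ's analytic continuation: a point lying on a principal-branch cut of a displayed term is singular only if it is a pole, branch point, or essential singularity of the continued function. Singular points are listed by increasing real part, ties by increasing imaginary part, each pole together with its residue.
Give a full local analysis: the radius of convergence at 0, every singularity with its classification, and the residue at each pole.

Radius of convergence at 0: 7/2.
At 7/2: a logarithmic branch point.

Branch term (-19/13)*log(1 - n/(7/2)): its argument vanishes at n = 7/2, a logarithmic branch point, modulus 7/2.
The radius of convergence is the smallest modulus among the singular points: 7/2.


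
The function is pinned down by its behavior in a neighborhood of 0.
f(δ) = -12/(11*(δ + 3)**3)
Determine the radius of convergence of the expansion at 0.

The radius of convergence is 3.

Denominator factor (δ + 3)^3: pole of order 3 at -3, modulus 3.
The radius of convergence is the smallest modulus among the singular points: 3.


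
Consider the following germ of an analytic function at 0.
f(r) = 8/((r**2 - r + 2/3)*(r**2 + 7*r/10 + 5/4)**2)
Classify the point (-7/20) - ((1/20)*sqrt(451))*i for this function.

The point is a pole of order 2.

The denominator factor r**2 + 7*r/10 + 5/4 vanishes at (-7/20) - ((1/20)*sqrt(451))*i and appears to the power 2; the numerator there equals 8, nonzero, and no other factor vanishes.
Hence a pole whose order is the multiplicity, 2.


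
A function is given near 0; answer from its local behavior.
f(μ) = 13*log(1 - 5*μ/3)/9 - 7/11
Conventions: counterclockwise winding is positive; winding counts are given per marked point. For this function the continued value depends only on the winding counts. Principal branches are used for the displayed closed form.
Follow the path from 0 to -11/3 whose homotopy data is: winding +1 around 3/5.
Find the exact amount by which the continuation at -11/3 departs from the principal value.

The rational part is single-valued and drops out of the difference; each branch term changes only by its own monodromy.
(13/9)*log(1 - μ/(3/5)): each positive loop around 3/5 adds 2*pi*i to the log, so winding +1 contributes (13/9)*(1)*2*pi*i = (26/9)*pi*i.
Summing the contributions at μ = -11/3 gives (26/9)*pi*i.

Continued minus principal equals (26/9)*pi*i.


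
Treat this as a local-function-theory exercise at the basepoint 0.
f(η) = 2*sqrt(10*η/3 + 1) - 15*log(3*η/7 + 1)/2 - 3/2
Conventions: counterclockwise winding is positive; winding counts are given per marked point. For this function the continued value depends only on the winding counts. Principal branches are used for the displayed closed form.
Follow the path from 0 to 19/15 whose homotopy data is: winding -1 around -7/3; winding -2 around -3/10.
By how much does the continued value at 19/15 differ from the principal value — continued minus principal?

Continued minus principal equals (15)*pi*i.

The rational part is single-valued and drops out of the difference; each branch term changes only by its own monodromy.
(-15/2)*log(1 - η/(-7/3)): each positive loop around -7/3 adds 2*pi*i to the log, so winding -1 contributes (-15/2)*(-1)*2*pi*i = (15)*pi*i.
(2)*sqrt(1 - η/(-3/10)): winding -2 is even, the square root returns to the same sheet, contribution 0.
Summing the contributions at η = 19/15 gives (15)*pi*i.


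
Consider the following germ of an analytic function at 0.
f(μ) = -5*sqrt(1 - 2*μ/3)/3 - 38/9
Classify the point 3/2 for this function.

The point is an algebraic (square-root) branch point.

The term (-5/3)*sqrt(1 - μ/(3/2)) has argument 1 - 3/2/(3/2) = 0 at 3/2: a square-root (algebraic, two-sheeted) branch point; the remaining terms are analytic or single-valued there.


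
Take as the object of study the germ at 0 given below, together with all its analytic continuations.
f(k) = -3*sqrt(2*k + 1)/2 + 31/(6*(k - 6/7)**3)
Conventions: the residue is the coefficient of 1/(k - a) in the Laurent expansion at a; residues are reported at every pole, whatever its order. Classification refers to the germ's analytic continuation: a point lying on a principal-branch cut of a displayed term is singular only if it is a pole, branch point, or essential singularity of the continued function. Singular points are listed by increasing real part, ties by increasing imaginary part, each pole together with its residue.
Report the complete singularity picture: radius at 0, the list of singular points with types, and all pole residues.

Denominator factor (k - 6/7)^3: pole of order 3 at 6/7, modulus 6/7.
Branch term (-3/2)*sqrt(1 - k/(-1/2)): its argument vanishes at k = -1/2, a square-root branch point, modulus 1/2.
The radius of convergence is the smallest modulus among the singular points: 1/2.
The branch term is analytic at 6/7 and contributes nothing to the residue; only the rational part matters.
At the order-3 pole 6/7 set g(k) = (k - (6/7))^3*(rational part) = 31/6.
Order-3 pole: residue = g''(a)/2; g''(6/7) = 0, so the residue is 0.
List the singular points by increasing real part (a conjugate pair: the negative imaginary part first).

Radius of convergence at 0: 1/2.
At -1/2: an algebraic (square-root) branch point.
At 6/7: a pole of order 3; residue 0.
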